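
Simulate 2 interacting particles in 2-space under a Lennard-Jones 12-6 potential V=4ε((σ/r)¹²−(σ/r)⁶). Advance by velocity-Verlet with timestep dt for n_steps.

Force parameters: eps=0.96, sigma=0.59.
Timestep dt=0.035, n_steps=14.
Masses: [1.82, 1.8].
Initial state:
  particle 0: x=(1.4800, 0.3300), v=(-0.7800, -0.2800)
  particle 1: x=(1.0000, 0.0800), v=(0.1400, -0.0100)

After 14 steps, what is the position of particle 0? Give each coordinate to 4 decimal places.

(1.8288, 0.5727)

step 0: x0=(1.4800, 0.3300) x1=(1.0000, 0.0800)
step 1: x0=(1.5030, 0.3464) x1=(0.9541, 0.0532)
step 2: x0=(1.5332, 0.3666) x1=(0.9008, 0.0224)
step 3: x0=(1.5611, 0.3856) x1=(0.8499, -0.0070)
step 4: x0=(1.5873, 0.4037) x1=(0.8007, -0.0356)
step 5: x0=(1.6125, 0.4212) x1=(0.7525, -0.0635)
step 6: x0=(1.6372, 0.4384) x1=(0.7049, -0.0911)
step 7: x0=(1.6615, 0.4554) x1=(0.6576, -0.1186)
step 8: x0=(1.6856, 0.4723) x1=(0.6105, -0.1459)
step 9: x0=(1.7096, 0.4891) x1=(0.5635, -0.1732)
step 10: x0=(1.7335, 0.5058) x1=(0.5166, -0.2004)
step 11: x0=(1.7574, 0.5226) x1=(0.4698, -0.2276)
step 12: x0=(1.7812, 0.5393) x1=(0.4230, -0.2547)
step 13: x0=(1.8050, 0.5560) x1=(0.3762, -0.2819)
step 14: x0=(1.8288, 0.5727) x1=(0.3295, -0.3090)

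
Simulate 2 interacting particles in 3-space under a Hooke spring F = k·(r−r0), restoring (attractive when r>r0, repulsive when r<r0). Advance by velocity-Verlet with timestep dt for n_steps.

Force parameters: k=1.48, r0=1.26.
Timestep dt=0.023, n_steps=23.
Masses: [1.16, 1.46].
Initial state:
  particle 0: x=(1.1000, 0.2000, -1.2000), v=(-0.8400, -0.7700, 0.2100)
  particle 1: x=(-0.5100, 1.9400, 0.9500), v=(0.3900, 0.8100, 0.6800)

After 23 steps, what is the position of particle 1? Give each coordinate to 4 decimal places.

(-0.1874, 2.1995, 1.1230)

step 0: x0=(1.1000, 0.2000, -1.2000) x1=(-0.5100, 1.9400, 0.9500)
step 1: x0=(1.0804, 0.1826, -1.1947) x1=(-0.5008, 1.9583, 0.9653)
step 2: x0=(1.0601, 0.1660, -1.1886) x1=(-0.4910, 1.9761, 0.9799)
step 3: x0=(1.0391, 0.1501, -1.1815) x1=(-0.4808, 1.9933, 0.9938)
step 4: x0=(1.0176, 0.1350, -1.1736) x1=(-0.4700, 2.0099, 1.0069)
step 5: x0=(0.9954, 0.1207, -1.1647) x1=(-0.4588, 2.0258, 1.0194)
step 6: x0=(0.9726, 0.1071, -1.1550) x1=(-0.4471, 2.0412, 1.0311)
step 7: x0=(0.9492, 0.0943, -1.1444) x1=(-0.4349, 2.0559, 1.0421)
step 8: x0=(0.9253, 0.0824, -1.1328) x1=(-0.4222, 2.0699, 1.0524)
step 9: x0=(0.9008, 0.0712, -1.1204) x1=(-0.4092, 2.0833, 1.0620)
step 10: x0=(0.8758, 0.0609, -1.1070) x1=(-0.3957, 2.0961, 1.0709)
step 11: x0=(0.8502, 0.0515, -1.0927) x1=(-0.3817, 2.1082, 1.0790)
step 12: x0=(0.8242, 0.0429, -1.0776) x1=(-0.3674, 2.1196, 1.0865)
step 13: x0=(0.7976, 0.0351, -1.0616) x1=(-0.3527, 2.1303, 1.0932)
step 14: x0=(0.7706, 0.0282, -1.0446) x1=(-0.3376, 2.1403, 1.0993)
step 15: x0=(0.7431, 0.0222, -1.0268) x1=(-0.3222, 2.1497, 1.1046)
step 16: x0=(0.7152, 0.0170, -1.0082) x1=(-0.3064, 2.1583, 1.1092)
step 17: x0=(0.6869, 0.0127, -0.9886) x1=(-0.2902, 2.1663, 1.1132)
step 18: x0=(0.6581, 0.0093, -0.9683) x1=(-0.2738, 2.1736, 1.1165)
step 19: x0=(0.6290, 0.0067, -0.9470) x1=(-0.2570, 2.1802, 1.1191)
step 20: x0=(0.5996, 0.0051, -0.9250) x1=(-0.2400, 2.1861, 1.1210)
step 21: x0=(0.5698, 0.0043, -0.9021) x1=(-0.2227, 2.1912, 1.1223)
step 22: x0=(0.5397, 0.0044, -0.8784) x1=(-0.2052, 2.1957, 1.1230)
step 23: x0=(0.5093, 0.0053, -0.8539) x1=(-0.1874, 2.1995, 1.1230)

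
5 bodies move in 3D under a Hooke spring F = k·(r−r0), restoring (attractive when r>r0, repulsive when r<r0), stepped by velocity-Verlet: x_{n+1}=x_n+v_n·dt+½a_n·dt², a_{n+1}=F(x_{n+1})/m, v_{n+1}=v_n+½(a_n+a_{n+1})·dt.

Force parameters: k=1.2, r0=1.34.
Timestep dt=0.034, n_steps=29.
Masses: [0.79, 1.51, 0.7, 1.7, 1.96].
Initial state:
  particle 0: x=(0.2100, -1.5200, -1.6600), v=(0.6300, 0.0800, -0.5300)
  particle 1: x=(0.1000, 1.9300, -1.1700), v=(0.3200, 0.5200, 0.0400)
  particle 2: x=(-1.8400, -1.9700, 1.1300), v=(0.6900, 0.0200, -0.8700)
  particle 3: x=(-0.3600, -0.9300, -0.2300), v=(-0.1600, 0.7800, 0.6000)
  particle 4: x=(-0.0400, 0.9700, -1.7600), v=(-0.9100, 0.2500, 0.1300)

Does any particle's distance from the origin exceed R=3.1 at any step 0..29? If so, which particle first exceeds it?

step 0: x0=(0.2100, -1.5200, -1.6600) x1=(0.1000, 1.9300, -1.1700) x2=(-1.8400, -1.9700, 1.1300) x3=(-0.3600, -0.9300, -0.2300) x4=(-0.0400, 0.9700, -1.7600)
step 1: x0=(0.2301, -1.5145, -1.6761) x1=(0.1102, 1.9447, -1.1677) x2=(-1.8120, -1.9638, 1.0945) x3=(-0.3655, -0.9027, -0.2100) x4=(-0.0714, 0.9770, -1.7546)
step 2: x0=(0.2473, -1.5036, -1.6881) x1=(0.1189, 1.9536, -1.1636) x2=(-1.7753, -1.9465, 1.0474) x3=(-0.3710, -0.8738, -0.1908) x4=(-0.1037, 0.9810, -1.7474)
step 3: x0=(0.2617, -1.4870, -1.6961) x1=(0.1262, 1.9566, -1.1578) x2=(-1.7300, -1.9182, 0.9890) x3=(-0.3765, -0.8435, -0.1725) x4=(-0.1368, 0.9820, -1.7384)
step 4: x0=(0.2733, -1.4649, -1.7000) x1=(0.1321, 1.9538, -1.1502) x2=(-1.6766, -1.8791, 0.9199) x3=(-0.3820, -0.8116, -0.1552) x4=(-0.1706, 0.9802, -1.7275)
step 5: x0=(0.2820, -1.4373, -1.7000) x1=(0.1368, 1.9453, -1.1411) x2=(-1.6154, -1.8296, 0.8404) x3=(-0.3873, -0.7783, -0.1390) x4=(-0.2052, 0.9755, -1.7150)
step 6: x0=(0.2880, -1.4042, -1.6960) x1=(0.1401, 1.9311, -1.1303) x2=(-1.5470, -1.7700, 0.7513) x3=(-0.3926, -0.7435, -0.1239) x4=(-0.2403, 0.9680, -1.7008)
step 7: x0=(0.2912, -1.3658, -1.6883) x1=(0.1422, 1.9116, -1.1181) x2=(-1.4720, -1.7008, 0.6533) x3=(-0.3976, -0.7073, -0.1099) x4=(-0.2759, 0.9580, -1.6851)
step 8: x0=(0.2918, -1.3221, -1.6770) x1=(0.1432, 1.8868, -1.1046) x2=(-1.3909, -1.6225, 0.5470) x3=(-0.4023, -0.6697, -0.0971) x4=(-0.3120, 0.9454, -1.6679)
step 9: x0=(0.2899, -1.2734, -1.6623) x1=(0.1430, 1.8569, -1.0897) x2=(-1.3045, -1.5359, 0.4333) x3=(-0.4068, -0.6307, -0.0856) x4=(-0.3485, 0.9305, -1.6493)
step 10: x0=(0.2857, -1.2198, -1.6444) x1=(0.1419, 1.8222, -1.0737) x2=(-1.2134, -1.4415, 0.3130) x3=(-0.4108, -0.5904, -0.0753) x4=(-0.3852, 0.9133, -1.6295)
step 11: x0=(0.2794, -1.1615, -1.6236) x1=(0.1398, 1.7831, -1.0567) x2=(-1.1184, -1.3401, 0.1870) x3=(-0.4144, -0.5487, -0.0663) x4=(-0.4221, 0.8941, -1.6085)
step 12: x0=(0.2711, -1.0989, -1.6003) x1=(0.1370, 1.7396, -1.0387) x2=(-1.0202, -1.2327, 0.0562) x3=(-0.4175, -0.5056, -0.0586) x4=(-0.4592, 0.8730, -1.5864)
step 13: x0=(0.2610, -1.0321, -1.5746) x1=(0.1333, 1.6923, -1.0199) x2=(-0.9197, -1.1201, -0.0787) x3=(-0.4201, -0.4611, -0.0519) x4=(-0.4963, 0.8502, -1.5634)
step 14: x0=(0.2495, -0.9616, -1.5471) x1=(0.1291, 1.6415, -1.0004) x2=(-0.8174, -1.0033, -0.2169) x3=(-0.4221, -0.4153, -0.0464) x4=(-0.5334, 0.8260, -1.5397)
step 15: x0=(0.2368, -0.8875, -1.5179) x1=(0.1242, 1.5874, -0.9804) x2=(-0.7142, -0.8831, -0.3580) x3=(-0.4235, -0.3681, -0.0417) x4=(-0.5705, 0.8004, -1.5153)
step 16: x0=(0.2232, -0.8104, -1.4875) x1=(0.1190, 1.5305, -0.9598) x2=(-0.6104, -0.7603, -0.5012) x3=(-0.4244, -0.3197, -0.0376) x4=(-0.6074, 0.7738, -1.4903)
step 17: x0=(0.2090, -0.7307, -1.4563) x1=(0.1133, 1.4711, -0.9389) x2=(-0.5063, -0.6355, -0.6463) x3=(-0.4250, -0.2702, -0.0340) x4=(-0.6443, 0.7464, -1.4650)
step 18: x0=(0.1945, -0.6487, -1.4247) x1=(0.1074, 1.4097, -0.9178) x2=(-0.4023, -0.5092, -0.7926) x3=(-0.4253, -0.2199, -0.0307) x4=(-0.6810, 0.7183, -1.4394)
step 19: x0=(0.1800, -0.5649, -1.3929) x1=(0.1014, 1.3467, -0.8964) x2=(-0.2986, -0.3817, -0.9393) x3=(-0.4255, -0.1688, -0.0277) x4=(-0.7177, 0.6898, -1.4135)
step 20: x0=(0.1660, -0.4800, -1.3612) x1=(0.0952, 1.2824, -0.8750) x2=(-0.1955, -0.2534, -1.0859) x3=(-0.4255, -0.1173, -0.0249) x4=(-0.7544, 0.6610, -1.3876)
step 21: x0=(0.1527, -0.3947, -1.3299) x1=(0.0891, 1.2173, -0.8534) x2=(-0.0931, -0.1244, -1.2318) x3=(-0.4255, -0.0654, -0.0223) x4=(-0.7911, 0.6321, -1.3616)
step 22: x0=(0.1403, -0.3099, -1.2987) x1=(0.0830, 1.1517, -0.8317) x2=(0.0086, 0.0057, -1.3773) x3=(-0.4255, -0.0133, -0.0201) x4=(-0.8280, 0.6033, -1.3355)
step 23: x0=(0.1285, -0.2263, -1.2668) x1=(0.0769, 1.0860, -0.8100) x2=(0.1099, 0.1371, -1.5231) x3=(-0.4254, 0.0389, -0.0181) x4=(-0.8652, 0.5745, -1.3094)
step 24: x0=(0.1168, -0.1439, -1.2339) x1=(0.0710, 1.0203, -0.7880) x2=(0.2115, 0.2695, -1.6698) x3=(-0.4252, 0.0913, -0.0166) x4=(-0.9026, 0.5457, -1.2832)
step 25: x0=(0.1051, -0.0627, -1.2001) x1=(0.0651, 0.9549, -0.7659) x2=(0.3132, 0.4025, -1.8170) x3=(-0.4249, 0.1437, -0.0154) x4=(-0.9402, 0.5168, -1.2570)
step 26: x0=(0.0934, 0.0175, -1.1658) x1=(0.0594, 0.8899, -0.7436) x2=(0.4147, 0.5358, -1.9641) x3=(-0.4245, 0.1961, -0.0146) x4=(-0.9779, 0.4880, -1.2308)
step 27: x0=(0.0818, 0.0966, -1.1314) x1=(0.0538, 0.8253, -0.7213) x2=(0.5154, 0.6692, -2.1101) x3=(-0.4239, 0.2484, -0.0143) x4=(-1.0157, 0.4593, -1.2047)
step 28: x0=(0.0706, 0.1748, -1.0973) x1=(0.0485, 0.7613, -0.6989) x2=(0.6146, 0.8023, -2.2539) x3=(-0.4232, 0.3009, -0.0145) x4=(-1.0534, 0.4305, -1.1788)
step 29: x0=(0.0599, 0.2520, -1.0643) x1=(0.0436, 0.6980, -0.6768) x2=(0.7114, 0.9346, -2.3941) x3=(-0.4223, 0.3533, -0.0151) x4=(-1.0909, 0.4019, -1.1532)

no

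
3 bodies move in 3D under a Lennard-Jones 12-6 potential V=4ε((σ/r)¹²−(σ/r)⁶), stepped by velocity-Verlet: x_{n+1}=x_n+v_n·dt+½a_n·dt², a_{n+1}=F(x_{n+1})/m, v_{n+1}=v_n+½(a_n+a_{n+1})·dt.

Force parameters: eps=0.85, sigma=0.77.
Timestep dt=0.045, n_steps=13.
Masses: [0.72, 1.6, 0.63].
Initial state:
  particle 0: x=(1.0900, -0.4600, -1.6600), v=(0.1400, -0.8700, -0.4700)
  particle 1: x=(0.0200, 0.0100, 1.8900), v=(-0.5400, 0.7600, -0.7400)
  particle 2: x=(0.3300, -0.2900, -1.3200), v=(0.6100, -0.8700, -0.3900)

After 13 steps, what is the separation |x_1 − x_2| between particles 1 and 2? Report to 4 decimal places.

step 0: x0=(1.0900, -0.4600, -1.6600) x1=(0.0200, 0.0100, 1.8900) x2=(0.3300, -0.2900, -1.3200)
step 1: x0=(1.0981, -0.4996, -1.6820) x1=(-0.0043, 0.0442, 1.8567) x2=(0.3554, -0.3287, -1.3366)
step 2: x0=(1.1141, -0.5409, -1.7076) x1=(-0.0286, 0.0784, 1.8234) x2=(0.3717, -0.3653, -1.3490)
step 3: x0=(1.1358, -0.5836, -1.7360) x1=(-0.0529, 0.1126, 1.7901) x2=(0.3816, -0.4004, -1.3583)
step 4: x0=(1.1577, -0.6264, -1.7644) x1=(-0.0772, 0.1468, 1.7568) x2=(0.3912, -0.4354, -1.3675)
step 5: x0=(1.1765, -0.6684, -1.7913) x1=(-0.1015, 0.1810, 1.7235) x2=(0.4044, -0.4713, -1.3785)
step 6: x0=(1.1908, -0.7093, -1.8158) x1=(-0.1258, 0.2152, 1.6902) x2=(0.4226, -0.5085, -1.3922)
step 7: x0=(1.2006, -0.7489, -1.8378) x1=(-0.1501, 0.2494, 1.6569) x2=(0.4461, -0.5470, -1.4088)
step 8: x0=(1.2065, -0.7876, -1.8575) x1=(-0.1744, 0.2836, 1.6235) x2=(0.4740, -0.5868, -1.4278)
step 9: x0=(1.2110, -0.8258, -1.8765) x1=(-0.1987, 0.3178, 1.5902) x2=(0.5035, -0.6270, -1.4479)
step 10: x0=(1.2186, -0.8649, -1.8973) x1=(-0.2230, 0.3520, 1.5569) x2=(0.5295, -0.6662, -1.4658)
step 11: x0=(1.2334, -0.9061, -1.9226) x1=(-0.2473, 0.3862, 1.5236) x2=(0.5472, -0.7030, -1.4785)
step 12: x0=(1.2537, -0.9489, -1.9515) x1=(-0.2716, 0.4204, 1.4903) x2=(0.5587, -0.7379, -1.4872)
step 13: x0=(1.2744, -0.9918, -1.9806) x1=(-0.2959, 0.4546, 1.4569) x2=(0.5696, -0.7727, -1.4955)

3.3125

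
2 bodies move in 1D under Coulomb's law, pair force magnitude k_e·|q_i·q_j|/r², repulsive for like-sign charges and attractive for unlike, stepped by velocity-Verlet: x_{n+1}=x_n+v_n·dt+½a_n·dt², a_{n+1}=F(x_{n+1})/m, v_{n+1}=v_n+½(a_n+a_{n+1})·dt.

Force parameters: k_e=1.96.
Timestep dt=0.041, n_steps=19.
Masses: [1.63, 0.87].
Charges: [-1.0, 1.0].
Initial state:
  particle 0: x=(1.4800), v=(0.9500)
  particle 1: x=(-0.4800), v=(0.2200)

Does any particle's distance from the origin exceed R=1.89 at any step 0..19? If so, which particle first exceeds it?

step 0: x0=(1.4800) x1=(-0.4800)
step 1: x0=(1.5187) x1=(-0.4705)
step 2: x0=(1.5569) x1=(-0.4600)
step 3: x0=(1.5945) x1=(-0.4486)
step 4: x0=(1.6317) x1=(-0.4363)
step 5: x0=(1.6685) x1=(-0.4231)
step 6: x0=(1.7047) x1=(-0.4091)
step 7: x0=(1.7405) x1=(-0.3941)
step 8: x0=(1.7759) x1=(-0.3784)
step 9: x0=(1.8108) x1=(-0.3619)
step 10: x0=(1.8453) x1=(-0.3445)
step 11: x0=(1.8794) x1=(-0.3264)
step 12: x0=(1.9131) x1=(-0.3074)
step 13: x0=(1.9463) x1=(-0.2877)
step 14: x0=(1.9792) x1=(-0.2673)
step 15: x0=(2.0116) x1=(-0.2461)
step 16: x0=(2.0437) x1=(-0.2241)
step 17: x0=(2.0753) x1=(-0.2015)
step 18: x0=(2.1066) x1=(-0.1780)
step 19: x0=(2.1375) x1=(-0.1539)

yes, particle 0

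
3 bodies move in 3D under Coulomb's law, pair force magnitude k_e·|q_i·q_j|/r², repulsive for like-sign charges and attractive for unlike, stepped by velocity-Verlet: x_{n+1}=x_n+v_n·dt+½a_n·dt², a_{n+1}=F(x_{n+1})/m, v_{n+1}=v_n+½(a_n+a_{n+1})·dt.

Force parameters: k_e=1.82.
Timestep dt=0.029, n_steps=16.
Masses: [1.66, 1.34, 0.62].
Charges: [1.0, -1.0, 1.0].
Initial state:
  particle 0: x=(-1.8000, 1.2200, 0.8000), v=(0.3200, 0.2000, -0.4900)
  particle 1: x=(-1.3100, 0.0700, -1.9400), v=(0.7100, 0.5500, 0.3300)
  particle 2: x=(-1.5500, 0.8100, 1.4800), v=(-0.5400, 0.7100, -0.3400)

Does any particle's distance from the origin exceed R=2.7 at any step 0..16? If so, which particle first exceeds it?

step 0: x0=(-1.8000, 1.2200, 0.8000) x1=(-1.3100, 0.0700, -1.9400) x2=(-1.5500, 0.8100, 1.4800)
step 1: x0=(-1.7909, 1.2261, 0.7852) x1=(-1.2894, 0.0860, -1.9303) x2=(-1.5651, 0.8297, 1.4715)
step 2: x0=(-1.7822, 1.2328, 0.7692) x1=(-1.2689, 0.1020, -1.9204) x2=(-1.5792, 0.8476, 1.4658)
step 3: x0=(-1.7738, 1.2402, 0.7519) x1=(-1.2484, 0.1182, -1.9104) x2=(-1.5924, 0.8637, 1.4631)
step 4: x0=(-1.7656, 1.2481, 0.7334) x1=(-1.2279, 0.1344, -1.9001) x2=(-1.6048, 0.8782, 1.4632)
step 5: x0=(-1.7577, 1.2565, 0.7136) x1=(-1.2074, 0.1506, -1.8895) x2=(-1.6164, 0.8910, 1.4663)
step 6: x0=(-1.7500, 1.2655, 0.6925) x1=(-1.1870, 0.1670, -1.8788) x2=(-1.6275, 0.9023, 1.4722)
step 7: x0=(-1.7425, 1.2749, 0.6703) x1=(-1.1666, 0.1834, -1.8679) x2=(-1.6381, 0.9122, 1.4808)
step 8: x0=(-1.7350, 1.2847, 0.6469) x1=(-1.1463, 0.1999, -1.8567) x2=(-1.6483, 0.9208, 1.4921)
step 9: x0=(-1.7276, 1.2949, 0.6224) x1=(-1.1260, 0.2164, -1.8453) x2=(-1.6581, 0.9282, 1.5058)
step 10: x0=(-1.7203, 1.3055, 0.5969) x1=(-1.1058, 0.2331, -1.8337) x2=(-1.6678, 0.9345, 1.5217)
step 11: x0=(-1.7130, 1.3164, 0.5704) x1=(-1.0856, 0.2498, -1.8218) x2=(-1.6773, 0.9399, 1.5398)
step 12: x0=(-1.7057, 1.3275, 0.5430) x1=(-1.0655, 0.2666, -1.8097) x2=(-1.6867, 0.9444, 1.5598)
step 13: x0=(-1.6984, 1.3388, 0.5148) x1=(-1.0454, 0.2835, -1.7974) x2=(-1.6960, 0.9482, 1.5815)
step 14: x0=(-1.6910, 1.3503, 0.4858) x1=(-1.0254, 0.3005, -1.7849) x2=(-1.7053, 0.9512, 1.6049)
step 15: x0=(-1.6836, 1.3620, 0.4560) x1=(-1.0054, 0.3175, -1.7721) x2=(-1.7145, 0.9536, 1.6297)
step 16: x0=(-1.6762, 1.3739, 0.4256) x1=(-0.9855, 0.3347, -1.7590) x2=(-1.7238, 0.9555, 1.6558)

no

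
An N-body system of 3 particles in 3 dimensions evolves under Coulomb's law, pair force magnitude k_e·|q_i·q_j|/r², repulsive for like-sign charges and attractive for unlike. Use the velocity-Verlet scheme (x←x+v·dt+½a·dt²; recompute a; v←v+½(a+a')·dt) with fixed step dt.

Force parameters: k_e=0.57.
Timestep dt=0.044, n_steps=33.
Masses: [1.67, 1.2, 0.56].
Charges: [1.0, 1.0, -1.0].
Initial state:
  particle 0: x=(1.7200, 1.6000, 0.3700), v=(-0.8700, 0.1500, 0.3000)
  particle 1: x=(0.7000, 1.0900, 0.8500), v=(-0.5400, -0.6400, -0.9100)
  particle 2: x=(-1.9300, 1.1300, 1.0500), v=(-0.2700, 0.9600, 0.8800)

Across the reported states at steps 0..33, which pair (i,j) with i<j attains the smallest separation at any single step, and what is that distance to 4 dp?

pair (0,1), distance 1.1996

step 0: x0=(1.7200, 1.6000, 0.3700) x1=(0.7000, 1.0900, 0.8500) x2=(-1.9300, 1.1300, 1.0500)
step 1: x0=(1.6819, 1.6067, 0.3831) x1=(0.6759, 1.0617, 0.8101) x2=(-1.9417, 1.1722, 1.0887)
step 2: x0=(1.6441, 1.6136, 0.3961) x1=(0.6512, 1.0332, 0.7704) x2=(-1.9529, 1.2145, 1.1273)
step 3: x0=(1.6066, 1.6207, 0.4089) x1=(0.6259, 1.0043, 0.7309) x2=(-1.9637, 1.2567, 1.1659)
step 4: x0=(1.5694, 1.6280, 0.4217) x1=(0.5998, 0.9752, 0.6916) x2=(-1.9742, 1.2990, 1.2044)
step 5: x0=(1.5326, 1.6355, 0.4343) x1=(0.5732, 0.9457, 0.6525) x2=(-1.9841, 1.3412, 1.2428)
step 6: x0=(1.4961, 1.6434, 0.4469) x1=(0.5459, 0.9158, 0.6135) x2=(-1.9937, 1.3834, 1.2811)
step 7: x0=(1.4599, 1.6515, 0.4594) x1=(0.5180, 0.8856, 0.5747) x2=(-2.0029, 1.4255, 1.3193)
step 8: x0=(1.4239, 1.6598, 0.4719) x1=(0.4895, 0.8551, 0.5359) x2=(-2.0116, 1.4676, 1.3574)
step 9: x0=(1.3883, 1.6685, 0.4844) x1=(0.4604, 0.8242, 0.4973) x2=(-2.0200, 1.5097, 1.3954)
step 10: x0=(1.3529, 1.6774, 0.4968) x1=(0.4308, 0.7929, 0.4586) x2=(-2.0279, 1.5517, 1.4333)
step 11: x0=(1.3178, 1.6866, 0.5094) x1=(0.4007, 0.7612, 0.4200) x2=(-2.0355, 1.5936, 1.4710)
step 12: x0=(1.2829, 1.6961, 0.5219) x1=(0.3700, 0.7293, 0.3814) x2=(-2.0427, 1.6354, 1.5085)
step 13: x0=(1.2481, 1.7058, 0.5345) x1=(0.3390, 0.6969, 0.3428) x2=(-2.0495, 1.6772, 1.5460)
step 14: x0=(1.2136, 1.7158, 0.5472) x1=(0.3075, 0.6643, 0.3041) x2=(-2.0560, 1.7189, 1.5832)
step 15: x0=(1.1792, 1.7261, 0.5600) x1=(0.2756, 0.6314, 0.2655) x2=(-2.0621, 1.7605, 1.6203)
step 16: x0=(1.1450, 1.7366, 0.5728) x1=(0.2434, 0.5981, 0.2268) x2=(-2.0679, 1.8020, 1.6573)
step 17: x0=(1.1108, 1.7473, 0.5857) x1=(0.2108, 0.5646, 0.1880) x2=(-2.0733, 1.8434, 1.6941)
step 18: x0=(1.0768, 1.7582, 0.5987) x1=(0.1779, 0.5309, 0.1492) x2=(-2.0784, 1.8848, 1.7307)
step 19: x0=(1.0429, 1.7694, 0.6118) x1=(0.1448, 0.4969, 0.1104) x2=(-2.0832, 1.9260, 1.7672)
step 20: x0=(1.0091, 1.7807, 0.6250) x1=(0.1114, 0.4626, 0.0715) x2=(-2.0877, 1.9671, 1.8035)
step 21: x0=(0.9753, 1.7922, 0.6383) x1=(0.0777, 0.4282, 0.0325) x2=(-2.0918, 2.0081, 1.8396)
step 22: x0=(0.9416, 1.8039, 0.6517) x1=(0.0439, 0.3936, -0.0065) x2=(-2.0957, 2.0491, 1.8756)
step 23: x0=(0.9079, 1.8158, 0.6652) x1=(0.0098, 0.3587, -0.0456) x2=(-2.0993, 2.0899, 1.9114)
step 24: x0=(0.8743, 1.8278, 0.6788) x1=(-0.0244, 0.3238, -0.0847) x2=(-2.1026, 2.1306, 1.9470)
step 25: x0=(0.8407, 1.8399, 0.6925) x1=(-0.0588, 0.2886, -0.1239) x2=(-2.1057, 2.1712, 1.9824)
step 26: x0=(0.8071, 1.8522, 0.7063) x1=(-0.0933, 0.2534, -0.1632) x2=(-2.1084, 2.2117, 2.0177)
step 27: x0=(0.7736, 1.8647, 0.7201) x1=(-0.1280, 0.2179, -0.2025) x2=(-2.1109, 2.2521, 2.0528)
step 28: x0=(0.7400, 1.8772, 0.7341) x1=(-0.1628, 0.1824, -0.2418) x2=(-2.1132, 2.2924, 2.0877)
step 29: x0=(0.7064, 1.8899, 0.7482) x1=(-0.1978, 0.1467, -0.2812) x2=(-2.1152, 2.3325, 2.1224)
step 30: x0=(0.6729, 1.9027, 0.7623) x1=(-0.2328, 0.1110, -0.3206) x2=(-2.1170, 2.3726, 2.1570)
step 31: x0=(0.6393, 1.9156, 0.7766) x1=(-0.2680, 0.0751, -0.3601) x2=(-2.1185, 2.4126, 2.1914)
step 32: x0=(0.6057, 1.9286, 0.7909) x1=(-0.3032, 0.0391, -0.3996) x2=(-2.1198, 2.4524, 2.2256)
step 33: x0=(0.5721, 1.9417, 0.8053) x1=(-0.3385, 0.0031, -0.4392) x2=(-2.1208, 2.4921, 2.2597)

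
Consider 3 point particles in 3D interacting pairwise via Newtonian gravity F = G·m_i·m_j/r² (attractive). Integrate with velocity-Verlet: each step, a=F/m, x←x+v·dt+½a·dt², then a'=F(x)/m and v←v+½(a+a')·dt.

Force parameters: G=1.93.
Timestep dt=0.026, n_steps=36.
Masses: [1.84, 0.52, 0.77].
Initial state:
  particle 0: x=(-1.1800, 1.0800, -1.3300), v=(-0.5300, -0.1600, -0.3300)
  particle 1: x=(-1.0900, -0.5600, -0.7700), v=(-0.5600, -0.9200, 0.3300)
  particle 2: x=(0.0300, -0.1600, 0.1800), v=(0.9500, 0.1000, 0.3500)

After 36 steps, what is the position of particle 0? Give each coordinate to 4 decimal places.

step 0: x0=(-1.1800, 1.0800, -1.3300) x1=(-1.0900, -0.5600, -0.7700) x2=(0.0300, -0.1600, 0.1800)
step 1: x0=(-1.1937, 1.0757, -1.3385) x1=(-1.1044, -0.5835, -0.7614) x2=(0.0545, -0.1573, 0.1889)
step 2: x0=(-1.2073, 1.0711, -1.3468) x1=(-1.1186, -0.6061, -0.7528) x2=(0.0785, -0.1545, 0.1973)
step 3: x0=(-1.2208, 1.0661, -1.3549) x1=(-1.1325, -0.6279, -0.7443) x2=(0.1021, -0.1515, 0.2052)
step 4: x0=(-1.2342, 1.0609, -1.3628) x1=(-1.1461, -0.6490, -0.7357) x2=(0.1252, -0.1483, 0.2127)
step 5: x0=(-1.2475, 1.0555, -1.3705) x1=(-1.1595, -0.6692, -0.7272) x2=(0.1480, -0.1451, 0.2199)
step 6: x0=(-1.2607, 1.0497, -1.3780) x1=(-1.1727, -0.6886, -0.7188) x2=(0.1703, -0.1417, 0.2266)
step 7: x0=(-1.2738, 1.0437, -1.3854) x1=(-1.1856, -0.7073, -0.7104) x2=(0.1922, -0.1382, 0.2329)
step 8: x0=(-1.2867, 1.0374, -1.3926) x1=(-1.1983, -0.7253, -0.7021) x2=(0.2137, -0.1345, 0.2389)
step 9: x0=(-1.2996, 1.0309, -1.3996) x1=(-1.2108, -0.7425, -0.6939) x2=(0.2349, -0.1308, 0.2445)
step 10: x0=(-1.3124, 1.0241, -1.4065) x1=(-1.2231, -0.7591, -0.6857) x2=(0.2556, -0.1269, 0.2497)
step 11: x0=(-1.3250, 1.0171, -1.4132) x1=(-1.2352, -0.7749, -0.6777) x2=(0.2760, -0.1230, 0.2547)
step 12: x0=(-1.3376, 1.0099, -1.4197) x1=(-1.2471, -0.7901, -0.6697) x2=(0.2959, -0.1190, 0.2593)
step 13: x0=(-1.3500, 1.0024, -1.4260) x1=(-1.2588, -0.8045, -0.6619) x2=(0.3155, -0.1148, 0.2635)
step 14: x0=(-1.3624, 0.9947, -1.4322) x1=(-1.2704, -0.8183, -0.6542) x2=(0.3348, -0.1106, 0.2675)
step 15: x0=(-1.3746, 0.9868, -1.4382) x1=(-1.2817, -0.8315, -0.6466) x2=(0.3537, -0.1063, 0.2712)
step 16: x0=(-1.3868, 0.9786, -1.4441) x1=(-1.2929, -0.8440, -0.6391) x2=(0.3722, -0.1019, 0.2746)
step 17: x0=(-1.3988, 0.9703, -1.4498) x1=(-1.3039, -0.8558, -0.6318) x2=(0.3904, -0.0975, 0.2776)
step 18: x0=(-1.4108, 0.9618, -1.4554) x1=(-1.3147, -0.8671, -0.6246) x2=(0.4082, -0.0930, 0.2804)
step 19: x0=(-1.4227, 0.9530, -1.4608) x1=(-1.3254, -0.8777, -0.6176) x2=(0.4257, -0.0884, 0.2830)
step 20: x0=(-1.4344, 0.9440, -1.4660) x1=(-1.3360, -0.8877, -0.6107) x2=(0.4428, -0.0837, 0.2853)
step 21: x0=(-1.4461, 0.9349, -1.4711) x1=(-1.3463, -0.8970, -0.6040) x2=(0.4597, -0.0790, 0.2873)
step 22: x0=(-1.4576, 0.9255, -1.4760) x1=(-1.3566, -0.9058, -0.5974) x2=(0.4761, -0.0742, 0.2890)
step 23: x0=(-1.4691, 0.9160, -1.4808) x1=(-1.3666, -0.9140, -0.5910) x2=(0.4923, -0.0694, 0.2905)
step 24: x0=(-1.4805, 0.9063, -1.4855) x1=(-1.3766, -0.9215, -0.5848) x2=(0.5081, -0.0645, 0.2918)
step 25: x0=(-1.4918, 0.8963, -1.4899) x1=(-1.3864, -0.9285, -0.5787) x2=(0.5236, -0.0596, 0.2928)
step 26: x0=(-1.5029, 0.8862, -1.4943) x1=(-1.3961, -0.9349, -0.5728) x2=(0.5388, -0.0546, 0.2936)
step 27: x0=(-1.5140, 0.8759, -1.4985) x1=(-1.4056, -0.9407, -0.5672) x2=(0.5537, -0.0496, 0.2942)
step 28: x0=(-1.5250, 0.8654, -1.5025) x1=(-1.4150, -0.9459, -0.5617) x2=(0.5682, -0.0445, 0.2945)
step 29: x0=(-1.5359, 0.8548, -1.5064) x1=(-1.4243, -0.9506, -0.5564) x2=(0.5825, -0.0394, 0.2946)
step 30: x0=(-1.5467, 0.8439, -1.5101) x1=(-1.4335, -0.9546, -0.5513) x2=(0.5964, -0.0342, 0.2945)
step 31: x0=(-1.5574, 0.8329, -1.5137) x1=(-1.4425, -0.9581, -0.5464) x2=(0.6101, -0.0291, 0.2942)
step 32: x0=(-1.5681, 0.8217, -1.5172) x1=(-1.4515, -0.9611, -0.5417) x2=(0.6234, -0.0238, 0.2937)
step 33: x0=(-1.5786, 0.8104, -1.5205) x1=(-1.4603, -0.9634, -0.5373) x2=(0.6365, -0.0186, 0.2929)
step 34: x0=(-1.5890, 0.7988, -1.5236) x1=(-1.4690, -0.9652, -0.5331) x2=(0.6492, -0.0133, 0.2920)
step 35: x0=(-1.5993, 0.7871, -1.5266) x1=(-1.4776, -0.9664, -0.5291) x2=(0.6616, -0.0080, 0.2909)
step 36: x0=(-1.6096, 0.7752, -1.5295) x1=(-1.4861, -0.9670, -0.5253) x2=(0.6738, -0.0026, 0.2895)

(-1.6096, 0.7752, -1.5295)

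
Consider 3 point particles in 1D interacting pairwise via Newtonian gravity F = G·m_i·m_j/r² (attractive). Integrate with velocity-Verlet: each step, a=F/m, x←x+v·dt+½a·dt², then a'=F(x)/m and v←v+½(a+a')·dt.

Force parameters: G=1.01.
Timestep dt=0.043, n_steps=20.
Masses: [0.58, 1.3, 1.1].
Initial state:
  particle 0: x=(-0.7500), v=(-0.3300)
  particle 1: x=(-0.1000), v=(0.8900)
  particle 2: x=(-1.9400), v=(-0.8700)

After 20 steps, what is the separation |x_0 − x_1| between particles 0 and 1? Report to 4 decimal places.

0.7733

step 0: x0=(-0.7500) x1=(-0.1000) x2=(-1.9400)
step 1: x0=(-0.7620) x1=(-0.0633) x2=(-1.9767)
step 2: x0=(-0.7705) x1=(-0.0294) x2=(-2.0119)
step 3: x0=(-0.7759) x1=(0.0020) x2=(-2.0459)
step 4: x0=(-0.7785) x1=(0.0311) x2=(-2.0786)
step 5: x0=(-0.7787) x1=(0.0581) x2=(-2.1101)
step 6: x0=(-0.7765) x1=(0.0832) x2=(-2.1405)
step 7: x0=(-0.7722) x1=(0.1063) x2=(-2.1698)
step 8: x0=(-0.7657) x1=(0.1277) x2=(-2.1981)
step 9: x0=(-0.7573) x1=(0.1473) x2=(-2.2254)
step 10: x0=(-0.7468) x1=(0.1652) x2=(-2.2518)
step 11: x0=(-0.7343) x1=(0.1815) x2=(-2.2773)
step 12: x0=(-0.7197) x1=(0.1961) x2=(-2.3019)
step 13: x0=(-0.7031) x1=(0.2092) x2=(-2.3257)
step 14: x0=(-0.6844) x1=(0.2206) x2=(-2.3487)
step 15: x0=(-0.6634) x1=(0.2303) x2=(-2.3710)
step 16: x0=(-0.6401) x1=(0.2384) x2=(-2.3925)
step 17: x0=(-0.6143) x1=(0.2448) x2=(-2.4134)
step 18: x0=(-0.5859) x1=(0.2495) x2=(-2.4335)
step 19: x0=(-0.5546) x1=(0.2523) x2=(-2.4530)
step 20: x0=(-0.5201) x1=(0.2532) x2=(-2.4719)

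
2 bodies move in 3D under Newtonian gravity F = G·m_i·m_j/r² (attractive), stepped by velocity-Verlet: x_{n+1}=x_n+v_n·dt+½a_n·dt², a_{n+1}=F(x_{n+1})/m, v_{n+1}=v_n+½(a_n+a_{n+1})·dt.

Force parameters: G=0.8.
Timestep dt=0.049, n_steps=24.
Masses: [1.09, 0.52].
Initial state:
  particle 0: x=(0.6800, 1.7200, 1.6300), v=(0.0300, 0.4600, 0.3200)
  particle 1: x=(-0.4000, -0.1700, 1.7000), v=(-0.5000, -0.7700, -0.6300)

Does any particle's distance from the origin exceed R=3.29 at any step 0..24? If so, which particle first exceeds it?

no

step 0: x0=(0.6800, 1.7200, 1.6300) x1=(-0.4000, -0.1700, 1.7000)
step 1: x0=(0.6814, 1.7424, 1.6457) x1=(-0.4244, -0.2075, 1.6691)
step 2: x0=(0.6827, 1.7647, 1.6614) x1=(-0.4486, -0.2447, 1.6382)
step 3: x0=(0.6840, 1.7868, 1.6771) x1=(-0.4726, -0.2815, 1.6074)
step 4: x0=(0.6851, 1.8088, 1.6927) x1=(-0.4964, -0.3181, 1.5765)
step 5: x0=(0.6862, 1.8306, 1.7084) x1=(-0.5200, -0.3543, 1.5456)
step 6: x0=(0.6871, 1.8523, 1.7241) x1=(-0.5435, -0.3902, 1.5148)
step 7: x0=(0.6881, 1.8738, 1.7397) x1=(-0.5668, -0.4258, 1.4840)
step 8: x0=(0.6889, 1.8952, 1.7553) x1=(-0.5900, -0.4612, 1.4532)
step 9: x0=(0.6897, 1.9165, 1.7710) x1=(-0.6130, -0.4963, 1.4225)
step 10: x0=(0.6904, 1.9377, 1.7866) x1=(-0.6360, -0.5311, 1.3918)
step 11: x0=(0.6910, 1.9588, 1.8021) x1=(-0.6588, -0.5658, 1.3611)
step 12: x0=(0.6916, 1.9797, 1.8177) x1=(-0.6814, -0.6002, 1.3305)
step 13: x0=(0.6922, 2.0006, 1.8333) x1=(-0.7040, -0.6344, 1.2999)
step 14: x0=(0.6927, 2.0214, 1.8488) x1=(-0.7265, -0.6685, 1.2694)
step 15: x0=(0.6931, 2.0420, 1.8643) x1=(-0.7488, -0.7023, 1.2388)
step 16: x0=(0.6935, 2.0626, 1.8798) x1=(-0.7711, -0.7360, 1.2084)
step 17: x0=(0.6939, 2.0832, 1.8953) x1=(-0.7933, -0.7694, 1.1779)
step 18: x0=(0.6942, 2.1036, 1.9107) x1=(-0.8153, -0.8027, 1.1476)
step 19: x0=(0.6945, 2.1239, 1.9261) x1=(-0.8374, -0.8359, 1.1172)
step 20: x0=(0.6947, 2.1442, 1.9415) x1=(-0.8593, -0.8689, 1.0869)
step 21: x0=(0.6949, 2.1644, 1.9569) x1=(-0.8811, -0.9017, 1.0567)
step 22: x0=(0.6951, 2.1846, 1.9723) x1=(-0.9029, -0.9345, 1.0264)
step 23: x0=(0.6953, 2.2047, 1.9877) x1=(-0.9246, -0.9670, 0.9963)
step 24: x0=(0.6954, 2.2247, 2.0030) x1=(-0.9462, -0.9995, 0.9661)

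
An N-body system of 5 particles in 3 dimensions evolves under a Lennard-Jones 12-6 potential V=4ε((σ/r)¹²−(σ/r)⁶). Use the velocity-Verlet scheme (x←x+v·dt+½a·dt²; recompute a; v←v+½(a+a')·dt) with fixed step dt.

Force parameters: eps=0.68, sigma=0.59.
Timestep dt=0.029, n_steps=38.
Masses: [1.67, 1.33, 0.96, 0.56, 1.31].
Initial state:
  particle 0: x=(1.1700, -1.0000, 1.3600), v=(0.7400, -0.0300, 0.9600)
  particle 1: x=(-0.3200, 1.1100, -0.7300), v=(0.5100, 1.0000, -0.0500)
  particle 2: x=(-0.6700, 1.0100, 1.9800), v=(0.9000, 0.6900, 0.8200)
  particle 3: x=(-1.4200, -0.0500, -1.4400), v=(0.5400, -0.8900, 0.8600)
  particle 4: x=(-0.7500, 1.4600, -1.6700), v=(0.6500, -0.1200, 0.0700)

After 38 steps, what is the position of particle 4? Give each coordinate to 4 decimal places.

step 0: x0=(1.1700, -1.0000, 1.3600) x1=(-0.3200, 1.1100, -0.7300) x2=(-0.6700, 1.0100, 1.9800) x3=(-1.4200, -0.0500, -1.4400) x4=(-0.7500, 1.4600, -1.6700)
step 1: x0=(1.1915, -1.0009, 1.3878) x1=(-0.3053, 1.1390, -0.7315) x2=(-0.6439, 1.0300, 2.0038) x3=(-1.4043, -0.0758, -1.4151) x4=(-0.7311, 1.4565, -1.6679)
step 2: x0=(1.2129, -1.0017, 1.4157) x1=(-0.2906, 1.1681, -0.7333) x2=(-0.6178, 1.0500, 2.0276) x3=(-1.3886, -0.1015, -1.3901) x4=(-0.7121, 1.4529, -1.6655)
step 3: x0=(1.2344, -1.0026, 1.4435) x1=(-0.2761, 1.1973, -0.7353) x2=(-0.5917, 1.0700, 2.0513) x3=(-1.3729, -0.1273, -1.3652) x4=(-0.6930, 1.4492, -1.6629)
step 4: x0=(1.2558, -1.0035, 1.4714) x1=(-0.2617, 1.2265, -0.7376) x2=(-0.5656, 1.0900, 2.0751) x3=(-1.3572, -0.1530, -1.3402) x4=(-0.6738, 1.4454, -1.6601)
step 5: x0=(1.2773, -1.0043, 1.4992) x1=(-0.2474, 1.2558, -0.7401) x2=(-0.5395, 1.1100, 2.0989) x3=(-1.3414, -0.1786, -1.3153) x4=(-0.6545, 1.4416, -1.6569)
step 6: x0=(1.2988, -1.0052, 1.5270) x1=(-0.2333, 1.2852, -0.7430) x2=(-0.5134, 1.1301, 2.1227) x3=(-1.3257, -0.2043, -1.2903) x4=(-0.6350, 1.4377, -1.6535)
step 7: x0=(1.3202, -1.0061, 1.5549) x1=(-0.2193, 1.3146, -0.7462) x2=(-0.4873, 1.1501, 2.1464) x3=(-1.3099, -0.2299, -1.2654) x4=(-0.6154, 1.4337, -1.6496)
step 8: x0=(1.3417, -1.0070, 1.5827) x1=(-0.2055, 1.3441, -0.7498) x2=(-0.4612, 1.1701, 2.1702) x3=(-1.2941, -0.2555, -1.2404) x4=(-0.5956, 1.4296, -1.6454)
step 9: x0=(1.3631, -1.0078, 1.6106) x1=(-0.1918, 1.3736, -0.7538) x2=(-0.4351, 1.1901, 2.1940) x3=(-1.2783, -0.2811, -1.2155) x4=(-0.5756, 1.4256, -1.6408)
step 10: x0=(1.3846, -1.0087, 1.6384) x1=(-0.1784, 1.4031, -0.7583) x2=(-0.4090, 1.2101, 2.2178) x3=(-1.2625, -0.3066, -1.1905) x4=(-0.5555, 1.4214, -1.6357)
step 11: x0=(1.4060, -1.0096, 1.6662) x1=(-0.1652, 1.4326, -0.7632) x2=(-0.3829, 1.2301, 2.2415) x3=(-1.2467, -0.3322, -1.1656) x4=(-0.5351, 1.4173, -1.6302)
step 12: x0=(1.4275, -1.0104, 1.6941) x1=(-0.1522, 1.4621, -0.7687) x2=(-0.3568, 1.2501, 2.2653) x3=(-1.2309, -0.3577, -1.1406) x4=(-0.5145, 1.4132, -1.6240)
step 13: x0=(1.4490, -1.0113, 1.7219) x1=(-0.1394, 1.4916, -0.7748) x2=(-0.3307, 1.2701, 2.2891) x3=(-1.2151, -0.3832, -1.1157) x4=(-0.4936, 1.4091, -1.6173)
step 14: x0=(1.4704, -1.0122, 1.7498) x1=(-0.1270, 1.5210, -0.7814) x2=(-0.3046, 1.2901, 2.3129) x3=(-1.1993, -0.4087, -1.0907) x4=(-0.4725, 1.4051, -1.6100)
step 15: x0=(1.4919, -1.0130, 1.7776) x1=(-0.1148, 1.5503, -0.7888) x2=(-0.2785, 1.3101, 2.3366) x3=(-1.1834, -0.4342, -1.0658) x4=(-0.4511, 1.4011, -1.6019)
step 16: x0=(1.5133, -1.0139, 1.8054) x1=(-0.1029, 1.5795, -0.7969) x2=(-0.2524, 1.3301, 2.3604) x3=(-1.1676, -0.4597, -1.0408) x4=(-0.4294, 1.3973, -1.5932)
step 17: x0=(1.5348, -1.0148, 1.8333) x1=(-0.0913, 1.6085, -0.8058) x2=(-0.2263, 1.3501, 2.3842) x3=(-1.1518, -0.4852, -1.0159) x4=(-0.4073, 1.3937, -1.5836)
step 18: x0=(1.5563, -1.0156, 1.8611) x1=(-0.0801, 1.6373, -0.8155) x2=(-0.2002, 1.3701, 2.4079) x3=(-1.1359, -0.5107, -0.9910) x4=(-0.3850, 1.3903, -1.5731)
step 19: x0=(1.5777, -1.0165, 1.8890) x1=(-0.0692, 1.6658, -0.8262) x2=(-0.1741, 1.3901, 2.4317) x3=(-1.1201, -0.5361, -0.9660) x4=(-0.3622, 1.3872, -1.5617)
step 20: x0=(1.5992, -1.0174, 1.9168) x1=(-0.0587, 1.6938, -0.8378) x2=(-0.1479, 1.4101, 2.4555) x3=(-1.1042, -0.5616, -0.9411) x4=(-0.3390, 1.3845, -1.5494)
step 21: x0=(1.6206, -1.0182, 1.9446) x1=(-0.0487, 1.7215, -0.8505) x2=(-0.1218, 1.4301, 2.4793) x3=(-1.0884, -0.5871, -0.9161) x4=(-0.3154, 1.3823, -1.5359)
step 22: x0=(1.6421, -1.0191, 1.9725) x1=(-0.0391, 1.7486, -0.8643) x2=(-0.0957, 1.4502, 2.5030) x3=(-1.0725, -0.6125, -0.8912) x4=(-0.2914, 1.3806, -1.5213)
step 23: x0=(1.6635, -1.0200, 2.0003) x1=(-0.0299, 1.7750, -0.8794) x2=(-0.0696, 1.4702, 2.5268) x3=(-1.0567, -0.6380, -0.8663) x4=(-0.2669, 1.3796, -1.5055)
step 24: x0=(1.6850, -1.0208, 2.0282) x1=(-0.0213, 1.8006, -0.8957) x2=(-0.0435, 1.4902, 2.5506) x3=(-1.0408, -0.6634, -0.8413) x4=(-0.2419, 1.3794, -1.4884)
step 25: x0=(1.7064, -1.0217, 2.0560) x1=(-0.0131, 1.8252, -0.9132) x2=(-0.0174, 1.5102, 2.5743) x3=(-1.0250, -0.6888, -0.8164) x4=(-0.2164, 1.3802, -1.4699)
step 26: x0=(1.7279, -1.0226, 2.0838) x1=(-0.0054, 1.8489, -0.9321) x2=(0.0087, 1.5302, 2.5981) x3=(-1.0091, -0.7143, -0.7915) x4=(-0.1905, 1.3820, -1.4502)
step 27: x0=(1.7494, -1.0234, 2.1117) x1=(0.0019, 1.8714, -0.9523) x2=(0.0348, 1.5502, 2.6219) x3=(-0.9933, -0.7397, -0.7665) x4=(-0.1641, 1.3849, -1.4292)
step 28: x0=(1.7708, -1.0243, 2.1395) x1=(0.0088, 1.8928, -0.9734) x2=(0.0609, 1.5702, 2.6457) x3=(-0.9774, -0.7651, -0.7416) x4=(-0.1373, 1.3889, -1.4071)
step 29: x0=(1.7923, -1.0252, 2.1674) x1=(0.0155, 1.9136, -0.9952) x2=(0.0870, 1.5902, 2.6694) x3=(-0.9615, -0.7906, -0.7167) x4=(-0.1103, 1.3937, -1.3844)
step 30: x0=(1.8137, -1.0260, 2.1952) x1=(0.0222, 1.9344, -1.0170) x2=(0.1131, 1.6102, 2.6932) x3=(-0.9457, -0.8160, -0.6918) x4=(-0.0833, 1.3984, -1.3618)
step 31: x0=(1.8352, -1.0269, 2.2230) x1=(0.0291, 1.9564, -1.0379) x2=(0.1392, 1.6302, 2.7170) x3=(-0.9298, -0.8414, -0.6668) x4=(-0.0566, 1.4018, -1.3399)
step 32: x0=(1.8566, -1.0277, 2.2509) x1=(0.0364, 1.9807, -1.0577) x2=(0.1653, 1.6502, 2.7407) x3=(-0.9140, -0.8668, -0.6419) x4=(-0.0303, 1.4029, -1.3193)
step 33: x0=(1.8781, -1.0286, 2.2787) x1=(0.0440, 2.0074, -1.0763) x2=(0.1914, 1.6702, 2.7645) x3=(-0.8981, -0.8923, -0.6170) x4=(-0.0042, 1.4016, -1.2998)
step 34: x0=(1.8996, -1.0295, 2.3066) x1=(0.0517, 2.0353, -1.0945) x2=(0.2175, 1.6902, 2.7883) x3=(-0.8822, -0.9177, -0.5920) x4=(0.0218, 1.3991, -1.2808)
step 35: x0=(1.9210, -1.0303, 2.3344) x1=(0.0593, 2.0631, -1.1127) x2=(0.2436, 1.7102, 2.8120) x3=(-0.8664, -0.9431, -0.5671) x4=(0.0478, 1.3967, -1.2617)
step 36: x0=(1.9425, -1.0312, 2.3622) x1=(0.0670, 2.0898, -1.1312) x2=(0.2697, 1.7302, 2.8358) x3=(-0.8505, -0.9685, -0.5422) x4=(0.0738, 1.3953, -1.2424)
step 37: x0=(1.9639, -1.0321, 2.3901) x1=(0.0747, 2.1151, -1.1499) x2=(0.2958, 1.7502, 2.8596) x3=(-0.8346, -0.9939, -0.5173) x4=(0.0998, 1.3955, -1.2228)
step 38: x0=(1.9854, -1.0329, 2.4179) x1=(0.0824, 2.1386, -1.1687) x2=(0.3220, 1.7702, 2.8833) x3=(-0.8188, -1.0193, -0.4923) x4=(0.1258, 1.3974, -1.2031)

(0.1258, 1.3974, -1.2031)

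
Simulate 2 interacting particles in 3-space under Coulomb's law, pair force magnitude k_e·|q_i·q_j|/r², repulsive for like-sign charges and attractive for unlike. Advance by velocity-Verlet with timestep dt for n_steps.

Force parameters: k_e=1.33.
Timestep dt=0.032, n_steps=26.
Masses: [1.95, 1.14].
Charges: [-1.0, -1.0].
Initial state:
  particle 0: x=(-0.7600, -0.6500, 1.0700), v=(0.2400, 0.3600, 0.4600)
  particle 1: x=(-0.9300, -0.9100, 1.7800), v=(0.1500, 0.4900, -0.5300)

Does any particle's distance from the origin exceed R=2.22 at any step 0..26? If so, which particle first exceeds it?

yes, particle 1

step 0: x0=(-0.7600, -0.6500, 1.0700) x1=(-0.9300, -0.9100, 1.7800)
step 1: x0=(-0.7522, -0.6383, 1.0842) x1=(-0.9254, -0.8947, 1.7640)
step 2: x0=(-0.7441, -0.6261, 1.0972) x1=(-0.9213, -0.8800, 1.7499)
step 3: x0=(-0.7357, -0.6135, 1.1091) x1=(-0.9178, -0.8662, 1.7378)
step 4: x0=(-0.7269, -0.6004, 1.1196) x1=(-0.9149, -0.8533, 1.7280)
step 5: x0=(-0.7177, -0.5867, 1.1289) x1=(-0.9127, -0.8413, 1.7204)
step 6: x0=(-0.7080, -0.5725, 1.1368) x1=(-0.9113, -0.8303, 1.7151)
step 7: x0=(-0.6979, -0.5576, 1.1433) x1=(-0.9107, -0.8204, 1.7122)
step 8: x0=(-0.6872, -0.5421, 1.1484) x1=(-0.9110, -0.8115, 1.7116)
step 9: x0=(-0.6761, -0.5259, 1.1522) x1=(-0.9121, -0.8037, 1.7133)
step 10: x0=(-0.6643, -0.5091, 1.1547) x1=(-0.9143, -0.7971, 1.7173)
step 11: x0=(-0.6520, -0.4917, 1.1560) x1=(-0.9174, -0.7915, 1.7234)
step 12: x0=(-0.6392, -0.4736, 1.1560) x1=(-0.9214, -0.7870, 1.7315)
step 13: x0=(-0.6258, -0.4550, 1.1550) x1=(-0.9263, -0.7836, 1.7415)
step 14: x0=(-0.6119, -0.4357, 1.1529) x1=(-0.9322, -0.7811, 1.7533)
step 15: x0=(-0.5975, -0.4159, 1.1499) x1=(-0.9389, -0.7796, 1.7667)
step 16: x0=(-0.5826, -0.3957, 1.1460) x1=(-0.9465, -0.7789, 1.7815)
step 17: x0=(-0.5673, -0.3749, 1.1413) x1=(-0.9548, -0.7790, 1.7977)
step 18: x0=(-0.5515, -0.3537, 1.1359) x1=(-0.9638, -0.7799, 1.8152)
step 19: x0=(-0.5353, -0.3321, 1.1299) x1=(-0.9735, -0.7815, 1.8337)
step 20: x0=(-0.5188, -0.3101, 1.1233) x1=(-0.9838, -0.7837, 1.8533)
step 21: x0=(-0.5020, -0.2878, 1.1161) x1=(-0.9947, -0.7865, 1.8737)
step 22: x0=(-0.4848, -0.2651, 1.1085) x1=(-1.0061, -0.7899, 1.8950)
step 23: x0=(-0.4673, -0.2422, 1.1004) x1=(-1.0181, -0.7938, 1.9170)
step 24: x0=(-0.4496, -0.2190, 1.0920) x1=(-1.0305, -0.7981, 1.9397)
step 25: x0=(-0.4316, -0.1955, 1.0831) x1=(-1.0433, -0.8028, 1.9630)
step 26: x0=(-0.4134, -0.1718, 1.0740) x1=(-1.0565, -0.8079, 1.9869)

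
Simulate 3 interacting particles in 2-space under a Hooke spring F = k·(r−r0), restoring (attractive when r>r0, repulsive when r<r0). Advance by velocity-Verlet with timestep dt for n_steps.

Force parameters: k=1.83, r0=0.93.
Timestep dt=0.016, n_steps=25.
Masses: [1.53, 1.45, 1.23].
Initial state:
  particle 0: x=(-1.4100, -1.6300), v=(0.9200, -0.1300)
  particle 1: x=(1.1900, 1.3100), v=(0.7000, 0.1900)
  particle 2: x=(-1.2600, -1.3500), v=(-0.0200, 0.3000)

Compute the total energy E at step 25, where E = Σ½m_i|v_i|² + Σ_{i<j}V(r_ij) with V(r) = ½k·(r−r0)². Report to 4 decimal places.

step 0: x0=(-1.4100, -1.6300) x1=(1.1900, 1.3100) x2=(-1.2600, -1.3500)
step 1: x0=(-1.3950, -1.6318) x1=(1.2006, 1.3124) x2=(-1.2599, -1.3447)
step 2: x0=(-1.3795, -1.6331) x1=(1.2099, 1.3134) x2=(-1.2590, -1.3385)
step 3: x0=(-1.3635, -1.6339) x1=(1.2181, 1.3130) x2=(-1.2574, -1.3313)
step 4: x0=(-1.3469, -1.6342) x1=(1.2250, 1.3113) x2=(-1.2549, -1.3231)
step 5: x0=(-1.3298, -1.6339) x1=(1.2306, 1.3082) x2=(-1.2517, -1.3140)
step 6: x0=(-1.3121, -1.6332) x1=(1.2351, 1.3037) x2=(-1.2478, -1.3038)
step 7: x0=(-1.2938, -1.6320) x1=(1.2383, 1.2979) x2=(-1.2430, -1.2928)
step 8: x0=(-1.2750, -1.6302) x1=(1.2403, 1.2908) x2=(-1.2376, -1.2808)
step 9: x0=(-1.2557, -1.6279) x1=(1.2411, 1.2824) x2=(-1.2314, -1.2678)
step 10: x0=(-1.2357, -1.6252) x1=(1.2407, 1.2726) x2=(-1.2246, -1.2539)
step 11: x0=(-1.2152, -1.6219) x1=(1.2391, 1.2615) x2=(-1.2170, -1.2391)
step 12: x0=(-1.1942, -1.6182) x1=(1.2363, 1.2491) x2=(-1.2087, -1.2234)
step 13: x0=(-1.1725, -1.6139) x1=(1.2323, 1.2354) x2=(-1.1998, -1.2067)
step 14: x0=(-1.1503, -1.6092) x1=(1.2272, 1.2205) x2=(-1.1902, -1.1893)
step 15: x0=(-1.1276, -1.6039) x1=(1.2210, 1.2043) x2=(-1.1800, -1.1709)
step 16: x0=(-1.1042, -1.5982) x1=(1.2136, 1.1869) x2=(-1.1691, -1.1517)
step 17: x0=(-1.0804, -1.5920) x1=(1.2051, 1.1683) x2=(-1.1576, -1.1317)
step 18: x0=(-1.0560, -1.5853) x1=(1.1955, 1.1485) x2=(-1.1454, -1.1109)
step 19: x0=(-1.0310, -1.5781) x1=(1.1849, 1.1275) x2=(-1.1327, -1.0893)
step 20: x0=(-1.0056, -1.5704) x1=(1.1732, 1.1053) x2=(-1.1193, -1.0669)
step 21: x0=(-0.9796, -1.5623) x1=(1.1604, 1.0820) x2=(-1.1054, -1.0438)
step 22: x0=(-0.9531, -1.5537) x1=(1.1466, 1.0577) x2=(-1.0909, -1.0200)
step 23: x0=(-0.9261, -1.5446) x1=(1.1319, 1.0322) x2=(-1.0759, -0.9955)
step 24: x0=(-0.8987, -1.5351) x1=(1.1161, 1.0057) x2=(-1.0603, -0.9703)
step 25: x0=(-0.8707, -1.5251) x1=(1.0995, 0.9782) x2=(-1.0442, -0.9445)
step 0 velocities: v0=(0.9200, -0.1300) v1=(0.7000, 0.1900) v2=(-0.0200, 0.3000)
step 0: KE=1.0974, PE=15.1524, E=16.2499
step 25 velocities: v0=(1.7598, 0.6385) v1=(-1.0711, -1.7512) v2=(1.0233, 1.6325)
step 25: KE=8.0190, PE=8.2291, E=16.2480

16.2480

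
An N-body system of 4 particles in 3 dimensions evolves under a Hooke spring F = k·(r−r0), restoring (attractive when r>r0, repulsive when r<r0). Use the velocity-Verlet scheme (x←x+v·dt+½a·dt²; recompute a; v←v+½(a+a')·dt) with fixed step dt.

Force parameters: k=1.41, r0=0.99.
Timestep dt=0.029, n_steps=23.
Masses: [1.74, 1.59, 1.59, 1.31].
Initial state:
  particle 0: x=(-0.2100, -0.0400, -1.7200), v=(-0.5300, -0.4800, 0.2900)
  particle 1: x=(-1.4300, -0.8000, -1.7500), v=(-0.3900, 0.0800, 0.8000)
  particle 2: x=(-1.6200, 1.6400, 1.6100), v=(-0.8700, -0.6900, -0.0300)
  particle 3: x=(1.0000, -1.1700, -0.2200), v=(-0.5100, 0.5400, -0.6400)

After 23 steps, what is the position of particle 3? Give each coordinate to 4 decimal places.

(-0.1988, -0.2804, -0.6265)

step 0: x0=(-0.2100, -0.0400, -1.7200) x1=(-1.4300, -0.8000, -1.7500) x2=(-1.6200, 1.6400, 1.6100) x3=(1.0000, -1.1700, -0.2200)
step 1: x0=(-0.2256, -0.0538, -1.7105) x1=(-1.4406, -0.7970, -1.7255) x2=(-1.6440, 1.6180, 1.6067) x3=(0.9833, -1.1530, -0.2388)
step 2: x0=(-0.2418, -0.0673, -1.6987) x1=(-1.4499, -0.7926, -1.6983) x2=(-1.6657, 1.5922, 1.5986) x3=(0.9627, -1.1333, -0.2578)
step 3: x0=(-0.2585, -0.0805, -1.6847) x1=(-1.4579, -0.7869, -1.6686) x2=(-1.6849, 1.5625, 1.5858) x3=(0.9383, -1.1109, -0.2772)
step 4: x0=(-0.2757, -0.0933, -1.6685) x1=(-1.4646, -0.7799, -1.6364) x2=(-1.7016, 1.5290, 1.5682) x3=(0.9101, -1.0861, -0.2968)
step 5: x0=(-0.2934, -0.1059, -1.6501) x1=(-1.4700, -0.7715, -1.6018) x2=(-1.7160, 1.4919, 1.5460) x3=(0.8781, -1.0588, -0.3165)
step 6: x0=(-0.3117, -0.1180, -1.6297) x1=(-1.4742, -0.7620, -1.5648) x2=(-1.7280, 1.4512, 1.5192) x3=(0.8425, -1.0291, -0.3362)
step 7: x0=(-0.3305, -0.1298, -1.6073) x1=(-1.4773, -0.7512, -1.5256) x2=(-1.7376, 1.4070, 1.4880) x3=(0.8033, -0.9972, -0.3560)
step 8: x0=(-0.3498, -0.1412, -1.5829) x1=(-1.4792, -0.7392, -1.4841) x2=(-1.7449, 1.3594, 1.4523) x3=(0.7607, -0.9632, -0.3757)
step 9: x0=(-0.3697, -0.1522, -1.5565) x1=(-1.4801, -0.7261, -1.4407) x2=(-1.7499, 1.3086, 1.4124) x3=(0.7146, -0.9271, -0.3953)
step 10: x0=(-0.3900, -0.1628, -1.5284) x1=(-1.4800, -0.7119, -1.3952) x2=(-1.7526, 1.2547, 1.3684) x3=(0.6653, -0.8891, -0.4148)
step 11: x0=(-0.4109, -0.1730, -1.4985) x1=(-1.4790, -0.6966, -1.3479) x2=(-1.7532, 1.1978, 1.3204) x3=(0.6129, -0.8493, -0.4339)
step 12: x0=(-0.4323, -0.1828, -1.4669) x1=(-1.4771, -0.6804, -1.2988) x2=(-1.7516, 1.1381, 1.2686) x3=(0.5574, -0.8079, -0.4528)
step 13: x0=(-0.4541, -0.1922, -1.4338) x1=(-1.4743, -0.6632, -1.2481) x2=(-1.7480, 1.0757, 1.2131) x3=(0.4992, -0.7649, -0.4713)
step 14: x0=(-0.4765, -0.2011, -1.3992) x1=(-1.4708, -0.6452, -1.1958) x2=(-1.7424, 1.0109, 1.1541) x3=(0.4383, -0.7205, -0.4894)
step 15: x0=(-0.4993, -0.2096, -1.3632) x1=(-1.4666, -0.6263, -1.1422) x2=(-1.7348, 0.9437, 1.0918) x3=(0.3748, -0.6749, -0.5070)
step 16: x0=(-0.5226, -0.2176, -1.3259) x1=(-1.4619, -0.6067, -1.0872) x2=(-1.7255, 0.8743, 1.0264) x3=(0.3091, -0.6282, -0.5241)
step 17: x0=(-0.5464, -0.2253, -1.2875) x1=(-1.4566, -0.5864, -1.0311) x2=(-1.7144, 0.8031, 0.9581) x3=(0.2412, -0.5805, -0.5407)
step 18: x0=(-0.5706, -0.2325, -1.2480) x1=(-1.4508, -0.5654, -0.9740) x2=(-1.7017, 0.7300, 0.8872) x3=(0.1715, -0.5319, -0.5566)
step 19: x0=(-0.5953, -0.2394, -1.2076) x1=(-1.4446, -0.5439, -0.9159) x2=(-1.6875, 0.6554, 0.8138) x3=(0.1000, -0.4826, -0.5720)
step 20: x0=(-0.6204, -0.2459, -1.1664) x1=(-1.4382, -0.5219, -0.8571) x2=(-1.6720, 0.5793, 0.7382) x3=(0.0270, -0.4327, -0.5866)
step 21: x0=(-0.6459, -0.2520, -1.1245) x1=(-1.4315, -0.4996, -0.7976) x2=(-1.6551, 0.5021, 0.6606) x3=(-0.0473, -0.3823, -0.6006)
step 22: x0=(-0.6718, -0.2578, -1.0820) x1=(-1.4247, -0.4768, -0.7375) x2=(-1.6371, 0.4238, 0.5812) x3=(-0.1226, -0.3315, -0.6139)
step 23: x0=(-0.6981, -0.2633, -1.0392) x1=(-1.4177, -0.4538, -0.6770) x2=(-1.6180, 0.3448, 0.5004) x3=(-0.1988, -0.2804, -0.6265)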